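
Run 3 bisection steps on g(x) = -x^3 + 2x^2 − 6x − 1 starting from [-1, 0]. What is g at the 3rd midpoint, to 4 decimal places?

x = -0.5 gives g = 2.625, positive; keep [-0.5, 0]
x = -0.25 gives g = 0.640625, positive; keep [-0.25, 0]
x = -0.125 gives g = -0.216797, negative; keep [-0.25, -0.125]

-0.2168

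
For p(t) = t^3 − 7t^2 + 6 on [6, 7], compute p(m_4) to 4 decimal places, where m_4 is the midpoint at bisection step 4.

-2.7019

t = 6.5 gives p = -15.125, negative; keep [6.5, 7]
t = 6.75 gives p = -5.390625, negative; keep [6.75, 7]
t = 6.875 gives p = 0.091797, positive; keep [6.75, 6.875]
t = 6.8125 gives p = -2.7019, negative; keep [6.8125, 6.875]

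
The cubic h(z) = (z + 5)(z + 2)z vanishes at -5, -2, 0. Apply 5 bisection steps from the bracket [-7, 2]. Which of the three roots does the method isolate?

-5

m = -2.5, h(m) = 3.125 (+); new bracket [-7, -2.5]
m = -4.75, h(m) = 3.265625 (+); new bracket [-7, -4.75]
m = -5.875, h(m) = -19.919922 (−); new bracket [-5.875, -4.75]
m = -5.3125, h(m) = -5.4993 (−); new bracket [-5.3125, -4.75]
m = -5.03125, h(m) = -0.4766 (−); new bracket [-5.03125, -4.75]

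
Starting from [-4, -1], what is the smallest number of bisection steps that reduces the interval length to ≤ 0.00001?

Width after n steps is 3/2^n. Need 2^n ≥ 3/0.00001 = 300000.
2^18 = 262144 < 300000 ≤ 2^19 = 524288, so n = 19.

19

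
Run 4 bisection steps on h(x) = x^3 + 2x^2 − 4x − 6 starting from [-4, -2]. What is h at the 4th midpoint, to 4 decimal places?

midpoint -3: h = -3 < 0 → [-3, -2]
midpoint -2.5: h = 0.875 > 0 → [-3, -2.5]
midpoint -2.75: h = -0.671875 < 0 → [-2.75, -2.5]
midpoint -2.625: h = 0.1934 > 0 → [-2.75, -2.625]

0.1934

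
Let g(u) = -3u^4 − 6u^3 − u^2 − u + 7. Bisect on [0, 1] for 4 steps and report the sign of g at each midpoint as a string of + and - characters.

u = 0.5 gives g = 5.3125, positive; keep [0.5, 1]
u = 0.75 gives g = 2.207031, positive; keep [0.75, 1]
u = 0.875 gives g = -0.418701, negative; keep [0.75, 0.875]
u = 0.8125 gives g = 1.0017, positive; keep [0.8125, 0.875]

++-+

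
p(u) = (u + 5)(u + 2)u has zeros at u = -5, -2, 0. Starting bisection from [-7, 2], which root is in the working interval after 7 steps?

-5

p(-2.5) = 3.125 > 0, so the root lies in [-7, -2.5]
p(-4.75) = 3.265625 > 0, so the root lies in [-7, -4.75]
p(-5.875) = -19.919922 < 0, so the root lies in [-5.875, -4.75]
p(-5.3125) = -5.4993 < 0, so the root lies in [-5.3125, -4.75]
p(-5.03125) = -0.4766 < 0, so the root lies in [-5.03125, -4.75]
p(-4.890625) = 1.5462 > 0, so the root lies in [-5.03125, -4.890625]
p(-4.9609375) = 0.5738 > 0, so the root lies in [-5.03125, -4.9609375]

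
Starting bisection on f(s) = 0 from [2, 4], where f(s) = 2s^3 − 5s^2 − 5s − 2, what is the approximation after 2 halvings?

3.5

midpoint 3: f = -8 < 0 → [3, 4]
midpoint 3.5: f = 5 > 0 → [3, 3.5]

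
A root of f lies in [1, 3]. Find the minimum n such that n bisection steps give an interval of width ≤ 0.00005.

16

Width after n steps is 2/2^n. Need 2^n ≥ 2/0.00005 = 40000.
2^15 = 32768 < 40000 ≤ 2^16 = 65536, so n = 16.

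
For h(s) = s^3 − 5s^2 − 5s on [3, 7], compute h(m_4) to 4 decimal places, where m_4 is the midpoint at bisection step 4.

h(5) = -25 < 0, so the root lies in [5, 7]
h(6) = 6 > 0, so the root lies in [5, 6]
h(5.5) = -12.375 < 0, so the root lies in [5.5, 6]
h(5.75) = -3.9531 < 0, so the root lies in [5.75, 6]

-3.9531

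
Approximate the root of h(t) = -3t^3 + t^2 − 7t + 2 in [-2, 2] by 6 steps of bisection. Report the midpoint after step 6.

m = 0, h(m) = 2 (+); new bracket [0, 2]
m = 1, h(m) = -7 (−); new bracket [0, 1]
m = 0.5, h(m) = -1.625 (−); new bracket [0, 0.5]
m = 0.25, h(m) = 0.2656 (+); new bracket [0.25, 0.5]
m = 0.375, h(m) = -0.6426 (−); new bracket [0.25, 0.375]
m = 0.3125, h(m) = -0.1814 (−); new bracket [0.25, 0.3125]

0.3125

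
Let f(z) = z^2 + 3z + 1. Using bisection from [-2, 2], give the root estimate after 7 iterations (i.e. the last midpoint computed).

m = 0, f(m) = 1 (+); new bracket [-2, 0]
m = -1, f(m) = -1 (−); new bracket [-1, 0]
m = -0.5, f(m) = -0.25 (−); new bracket [-0.5, 0]
m = -0.25, f(m) = 0.3125 (+); new bracket [-0.5, -0.25]
m = -0.375, f(m) = 0.0156 (+); new bracket [-0.5, -0.375]
m = -0.4375, f(m) = -0.1211 (−); new bracket [-0.4375, -0.375]
m = -0.40625, f(m) = -0.0537 (−); new bracket [-0.40625, -0.375]

-0.40625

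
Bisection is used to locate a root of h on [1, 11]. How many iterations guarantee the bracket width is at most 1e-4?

17

Width after n steps is 10/2^n. Need 2^n ≥ 10/1e-4 = 100000.
2^16 = 65536 < 100000 ≤ 2^17 = 131072, so n = 17.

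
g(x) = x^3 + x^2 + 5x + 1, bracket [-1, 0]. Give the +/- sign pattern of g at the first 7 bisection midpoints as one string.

x = -0.5 gives g = -1.375, negative; keep [-0.5, 0]
x = -0.25 gives g = -0.203125, negative; keep [-0.25, 0]
x = -0.125 gives g = 0.388672, positive; keep [-0.25, -0.125]
x = -0.1875 gives g = 0.0911, positive; keep [-0.25, -0.1875]
x = -0.21875 gives g = -0.0564, negative; keep [-0.21875, -0.1875]
x = -0.203125 gives g = 0.0173, positive; keep [-0.21875, -0.203125]
x = -0.2109375 gives g = -0.0196, negative; keep [-0.2109375, -0.203125]

--++-+-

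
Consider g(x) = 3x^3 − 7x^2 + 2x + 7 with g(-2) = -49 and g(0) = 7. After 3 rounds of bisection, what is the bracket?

[-1, -0.75]

m = -1, g(m) = -5 (−); new bracket [-1, 0]
m = -0.5, g(m) = 3.875 (+); new bracket [-1, -0.5]
m = -0.75, g(m) = 0.296875 (+); new bracket [-1, -0.75]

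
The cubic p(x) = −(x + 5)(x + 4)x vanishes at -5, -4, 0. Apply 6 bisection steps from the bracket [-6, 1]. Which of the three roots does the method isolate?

x = -2.5 gives p = 9.375, positive; keep [-2.5, 1]
x = -0.75 gives p = 10.359375, positive; keep [-0.75, 1]
x = 0.125 gives p = -2.642578, negative; keep [-0.75, 0.125]
x = -0.3125 gives p = 5.4016, positive; keep [-0.3125, 0.125]
x = -0.09375 gives p = 1.7967, positive; keep [-0.09375, 0.125]
x = 0.015625 gives p = -0.3147, negative; keep [-0.09375, 0.015625]

0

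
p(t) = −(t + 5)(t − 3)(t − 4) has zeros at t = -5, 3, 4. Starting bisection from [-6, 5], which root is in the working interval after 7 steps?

midpoint -0.5: p = -70.875 < 0 → [-6, -0.5]
midpoint -3.25: p = -79.296875 < 0 → [-6, -3.25]
midpoint -4.625: p = -24.662109 < 0 → [-6, -4.625]
midpoint -5.3125: p = 24.1907 > 0 → [-5.3125, -4.625]
midpoint -4.96875: p = -2.2334 < 0 → [-5.3125, -4.96875]
midpoint -5.140625: p = 10.464 > 0 → [-5.140625, -4.96875]
midpoint -5.0546875: p = 3.9885 > 0 → [-5.0546875, -4.96875]

-5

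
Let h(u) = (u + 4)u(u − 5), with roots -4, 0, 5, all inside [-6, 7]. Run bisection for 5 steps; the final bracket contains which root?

5

h(0.5) = -10.125 < 0, so the root lies in [0.5, 7]
h(3.75) = -36.328125 < 0, so the root lies in [3.75, 7]
h(5.375) = 18.896484 > 0, so the root lies in [3.75, 5.375]
h(4.5625) = -17.0916 < 0, so the root lies in [4.5625, 5.375]
h(4.96875) = -1.3926 < 0, so the root lies in [4.96875, 5.375]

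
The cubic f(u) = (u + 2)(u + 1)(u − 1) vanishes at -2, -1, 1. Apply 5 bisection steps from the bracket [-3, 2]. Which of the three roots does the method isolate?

1

u = -0.5 gives f = -1.125, negative; keep [-0.5, 2]
u = 0.75 gives f = -1.203125, negative; keep [0.75, 2]
u = 1.375 gives f = 3.005859, positive; keep [0.75, 1.375]
u = 1.0625 gives f = 0.3948, positive; keep [0.75, 1.0625]
u = 0.90625 gives f = -0.5194, negative; keep [0.90625, 1.0625]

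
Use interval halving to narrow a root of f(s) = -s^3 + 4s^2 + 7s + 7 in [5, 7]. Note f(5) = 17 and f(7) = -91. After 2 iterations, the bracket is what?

f(6) = -23 < 0, so the root lies in [5, 6]
f(5.5) = 0.125 > 0, so the root lies in [5.5, 6]

[5.5, 6]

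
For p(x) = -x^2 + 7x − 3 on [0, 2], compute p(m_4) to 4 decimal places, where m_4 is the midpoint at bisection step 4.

x = 1 gives p = 3, positive; keep [0, 1]
x = 0.5 gives p = 0.25, positive; keep [0, 0.5]
x = 0.25 gives p = -1.3125, negative; keep [0.25, 0.5]
x = 0.375 gives p = -0.5156, negative; keep [0.375, 0.5]

-0.5156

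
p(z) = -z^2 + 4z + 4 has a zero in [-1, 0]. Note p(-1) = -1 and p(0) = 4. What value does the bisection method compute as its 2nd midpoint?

midpoint -0.5: p = 1.75 > 0 → [-1, -0.5]
midpoint -0.75: p = 0.4375 > 0 → [-1, -0.75]

-0.75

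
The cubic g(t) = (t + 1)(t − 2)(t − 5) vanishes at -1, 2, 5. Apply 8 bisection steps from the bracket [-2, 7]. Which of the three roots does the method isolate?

5

m = 2.5, g(m) = -4.375 (−); new bracket [2.5, 7]
m = 4.75, g(m) = -3.953125 (−); new bracket [4.75, 7]
m = 5.875, g(m) = 23.310547 (+); new bracket [4.75, 5.875]
m = 5.3125, g(m) = 6.5344 (+); new bracket [4.75, 5.3125]
m = 5.03125, g(m) = 0.5713 (+); new bracket [4.75, 5.03125]
m = 4.890625, g(m) = -1.8624 (−); new bracket [4.890625, 5.03125]
m = 4.9609375, g(m) = -0.6895 (−); new bracket [4.9609375, 5.03125]
m = 4.99609375, g(m) = -0.0702 (−); new bracket [4.99609375, 5.03125]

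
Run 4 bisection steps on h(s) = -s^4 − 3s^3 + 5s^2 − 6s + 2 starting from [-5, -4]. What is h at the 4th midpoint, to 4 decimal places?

1.4724

midpoint -4.5: h = -6.4375 < 0 → [-4.5, -4]
midpoint -4.25: h = 21.855469 > 0 → [-4.5, -4.25]
midpoint -4.375: h = 8.810303 > 0 → [-4.5, -4.375]
midpoint -4.4375: h = 1.4724 > 0 → [-4.5, -4.4375]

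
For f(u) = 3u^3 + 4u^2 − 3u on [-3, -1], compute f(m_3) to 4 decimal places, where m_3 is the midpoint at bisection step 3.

m = -2, f(m) = -2 (−); new bracket [-2, -1]
m = -1.5, f(m) = 3.375 (+); new bracket [-2, -1.5]
m = -1.75, f(m) = 1.421875 (+); new bracket [-2, -1.75]

1.4219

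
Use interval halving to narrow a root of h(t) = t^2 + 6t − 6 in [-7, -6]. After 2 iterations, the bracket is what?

midpoint -6.5: h = -2.75 < 0 → [-7, -6.5]
midpoint -6.75: h = -0.9375 < 0 → [-7, -6.75]

[-7, -6.75]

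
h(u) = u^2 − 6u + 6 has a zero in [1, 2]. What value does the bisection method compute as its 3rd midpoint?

1.375

h(1.5) = -0.75 < 0, so the root lies in [1, 1.5]
h(1.25) = 0.0625 > 0, so the root lies in [1.25, 1.5]
h(1.375) = -0.359375 < 0, so the root lies in [1.25, 1.375]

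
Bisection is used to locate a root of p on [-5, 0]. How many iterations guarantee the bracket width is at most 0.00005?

Width after n steps is 5/2^n. Need 2^n ≥ 5/0.00005 = 100000.
2^16 = 65536 < 100000 ≤ 2^17 = 131072, so n = 17.

17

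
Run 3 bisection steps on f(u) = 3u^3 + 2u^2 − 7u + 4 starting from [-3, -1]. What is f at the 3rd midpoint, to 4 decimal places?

-4.2969

m = -2, f(m) = 2 (+); new bracket [-3, -2]
m = -2.5, f(m) = -12.875 (−); new bracket [-2.5, -2]
m = -2.25, f(m) = -4.296875 (−); new bracket [-2.25, -2]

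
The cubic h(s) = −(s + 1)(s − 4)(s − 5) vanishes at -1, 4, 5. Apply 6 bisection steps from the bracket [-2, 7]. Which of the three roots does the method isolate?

-1

midpoint 2.5: h = -13.125 < 0 → [-2, 2.5]
midpoint 0.25: h = -22.265625 < 0 → [-2, 0.25]
midpoint -0.875: h = -3.580078 < 0 → [-2, -0.875]
midpoint -1.4375: h = 15.3142 > 0 → [-1.4375, -0.875]
midpoint -1.15625: h = 4.9599 > 0 → [-1.15625, -0.875]
midpoint -1.015625: h = 0.4714 > 0 → [-1.015625, -0.875]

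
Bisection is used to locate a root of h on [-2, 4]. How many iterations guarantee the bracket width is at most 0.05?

Width after n steps is 6/2^n. Need 2^n ≥ 6/0.05 = 120.
2^6 = 64 < 120 ≤ 2^7 = 128, so n = 7.

7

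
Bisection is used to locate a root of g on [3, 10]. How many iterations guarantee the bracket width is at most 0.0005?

Width after n steps is 7/2^n. Need 2^n ≥ 7/0.0005 = 14000.
2^13 = 8192 < 14000 ≤ 2^14 = 16384, so n = 14.

14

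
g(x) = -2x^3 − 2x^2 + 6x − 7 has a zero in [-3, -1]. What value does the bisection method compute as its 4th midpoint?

-2.625

midpoint -2: g = -11 < 0 → [-3, -2]
midpoint -2.5: g = -3.25 < 0 → [-3, -2.5]
midpoint -2.75: g = 2.96875 > 0 → [-2.75, -2.5]
midpoint -2.625: g = -0.3555 < 0 → [-2.75, -2.625]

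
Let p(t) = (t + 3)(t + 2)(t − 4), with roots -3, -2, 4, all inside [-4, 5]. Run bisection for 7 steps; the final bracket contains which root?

p(0.5) = -30.625 < 0, so the root lies in [0.5, 5]
p(2.75) = -34.140625 < 0, so the root lies in [2.75, 5]
p(3.875) = -5.048828 < 0, so the root lies in [3.875, 5]
p(4.4375) = 20.947 > 0, so the root lies in [3.875, 4.4375]
p(4.15625) = 6.8837 > 0, so the root lies in [3.875, 4.15625]
p(4.015625) = 0.6594 > 0, so the root lies in [3.875, 4.015625]
p(3.9453125) = -2.2582 < 0, so the root lies in [3.9453125, 4.015625]

4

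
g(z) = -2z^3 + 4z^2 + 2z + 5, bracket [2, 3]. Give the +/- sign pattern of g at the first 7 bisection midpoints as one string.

+-++-+-

z = 2.5 gives g = 3.75, positive; keep [2.5, 3]
z = 2.75 gives g = -0.84375, negative; keep [2.5, 2.75]
z = 2.625 gives g = 1.636719, positive; keep [2.625, 2.75]
z = 2.6875 gives g = 0.4438, positive; keep [2.6875, 2.75]
z = 2.71875 gives g = -0.1879, negative; keep [2.6875, 2.71875]
z = 2.703125 gives g = 0.1309, positive; keep [2.703125, 2.71875]
z = 2.7109375 gives g = -0.0277, negative; keep [2.703125, 2.7109375]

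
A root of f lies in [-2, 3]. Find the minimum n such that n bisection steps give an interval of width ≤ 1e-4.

16

Width after n steps is 5/2^n. Need 2^n ≥ 5/1e-4 = 50000.
2^15 = 32768 < 50000 ≤ 2^16 = 65536, so n = 16.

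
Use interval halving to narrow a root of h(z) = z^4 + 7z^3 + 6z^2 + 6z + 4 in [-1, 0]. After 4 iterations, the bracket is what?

[-0.8125, -0.75]

h(-0.5) = 1.6875 > 0, so the root lies in [-1, -0.5]
h(-0.75) = 0.238281 > 0, so the root lies in [-1, -0.75]
h(-0.875) = -0.759521 < 0, so the root lies in [-0.875, -0.75]
h(-0.8125) = -0.2329 < 0, so the root lies in [-0.8125, -0.75]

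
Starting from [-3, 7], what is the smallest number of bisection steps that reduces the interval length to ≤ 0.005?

11

Width after n steps is 10/2^n. Need 2^n ≥ 10/0.005 = 2000.
2^10 = 1024 < 2000 ≤ 2^11 = 2048, so n = 11.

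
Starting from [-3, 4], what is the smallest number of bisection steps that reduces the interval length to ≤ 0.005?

Width after n steps is 7/2^n. Need 2^n ≥ 7/0.005 = 1400.
2^10 = 1024 < 1400 ≤ 2^11 = 2048, so n = 11.

11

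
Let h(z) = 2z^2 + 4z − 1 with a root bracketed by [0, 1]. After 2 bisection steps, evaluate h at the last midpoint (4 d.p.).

0.1250

midpoint 0.5: h = 1.5 > 0 → [0, 0.5]
midpoint 0.25: h = 0.125 > 0 → [0, 0.25]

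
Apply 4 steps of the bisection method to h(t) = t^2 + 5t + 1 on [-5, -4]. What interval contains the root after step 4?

[-4.8125, -4.75]

midpoint -4.5: h = -1.25 < 0 → [-5, -4.5]
midpoint -4.75: h = -0.1875 < 0 → [-5, -4.75]
midpoint -4.875: h = 0.390625 > 0 → [-4.875, -4.75]
midpoint -4.8125: h = 0.0977 > 0 → [-4.8125, -4.75]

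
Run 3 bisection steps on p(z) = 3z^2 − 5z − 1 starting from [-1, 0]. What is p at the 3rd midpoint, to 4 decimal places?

-0.3281

midpoint -0.5: p = 2.25 > 0 → [-0.5, 0]
midpoint -0.25: p = 0.4375 > 0 → [-0.25, 0]
midpoint -0.125: p = -0.328125 < 0 → [-0.25, -0.125]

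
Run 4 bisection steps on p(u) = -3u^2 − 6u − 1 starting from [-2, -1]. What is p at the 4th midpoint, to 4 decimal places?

p(-1.5) = 1.25 > 0, so the root lies in [-2, -1.5]
p(-1.75) = 0.3125 > 0, so the root lies in [-2, -1.75]
p(-1.875) = -0.296875 < 0, so the root lies in [-1.875, -1.75]
p(-1.8125) = 0.0195 > 0, so the root lies in [-1.875, -1.8125]

0.0195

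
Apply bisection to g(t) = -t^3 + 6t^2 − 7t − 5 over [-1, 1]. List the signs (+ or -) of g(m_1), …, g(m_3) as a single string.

midpoint 0: g = -5 < 0 → [-1, 0]
midpoint -0.5: g = 0.125 > 0 → [-0.5, 0]
midpoint -0.25: g = -2.859375 < 0 → [-0.5, -0.25]

-+-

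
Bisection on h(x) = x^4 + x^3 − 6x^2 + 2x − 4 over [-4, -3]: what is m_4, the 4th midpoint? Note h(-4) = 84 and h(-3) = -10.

x = -3.5 gives h = 22.6875, positive; keep [-3.5, -3]
x = -3.25 gives h = 3.363281, positive; keep [-3.25, -3]
x = -3.125 gives h = -3.993896, negative; keep [-3.25, -3.125]
x = -3.1875 gives h = -0.4927, negative; keep [-3.25, -3.1875]

-3.1875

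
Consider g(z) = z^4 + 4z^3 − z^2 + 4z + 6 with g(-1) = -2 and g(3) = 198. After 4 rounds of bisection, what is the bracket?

[-1, -0.75]

z = 1 gives g = 14, positive; keep [-1, 1]
z = 0 gives g = 6, positive; keep [-1, 0]
z = -0.5 gives g = 3.3125, positive; keep [-1, -0.5]
z = -0.75 gives g = 1.0664, positive; keep [-1, -0.75]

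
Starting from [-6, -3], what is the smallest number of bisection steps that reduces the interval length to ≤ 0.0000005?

23

Width after n steps is 3/2^n. Need 2^n ≥ 3/0.0000005 = 6000000.
2^22 = 4194304 < 6000000 ≤ 2^23 = 8388608, so n = 23.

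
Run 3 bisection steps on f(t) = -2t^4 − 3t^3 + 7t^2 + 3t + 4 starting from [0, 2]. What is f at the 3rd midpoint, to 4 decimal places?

-4.1484

midpoint 1: f = 9 > 0 → [1, 2]
midpoint 1.5: f = 4 > 0 → [1.5, 2]
midpoint 1.75: f = -4.148438 < 0 → [1.5, 1.75]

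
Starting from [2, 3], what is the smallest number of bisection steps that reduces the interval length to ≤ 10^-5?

Width after n steps is 1/2^n. Need 2^n ≥ 1/10^-5 = 100000.
2^16 = 65536 < 100000 ≤ 2^17 = 131072, so n = 17.

17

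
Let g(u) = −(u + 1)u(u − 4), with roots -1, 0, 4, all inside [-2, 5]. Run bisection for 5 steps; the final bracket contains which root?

4

g(1.5) = 9.375 > 0, so the root lies in [1.5, 5]
g(3.25) = 10.359375 > 0, so the root lies in [3.25, 5]
g(4.125) = -2.642578 < 0, so the root lies in [3.25, 4.125]
g(3.6875) = 5.4016 > 0, so the root lies in [3.6875, 4.125]
g(3.90625) = 1.7967 > 0, so the root lies in [3.90625, 4.125]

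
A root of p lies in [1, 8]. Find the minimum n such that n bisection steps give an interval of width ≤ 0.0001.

Width after n steps is 7/2^n. Need 2^n ≥ 7/0.0001 = 70000.
2^16 = 65536 < 70000 ≤ 2^17 = 131072, so n = 17.

17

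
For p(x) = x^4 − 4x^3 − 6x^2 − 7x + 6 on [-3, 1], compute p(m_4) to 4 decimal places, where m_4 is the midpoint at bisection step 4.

p(-1) = 12 > 0, so the root lies in [-1, 1]
p(0) = 6 > 0, so the root lies in [0, 1]
p(0.5) = 0.5625 > 0, so the root lies in [0.5, 1]
p(0.75) = -3.9961 < 0, so the root lies in [0.5, 0.75]

-3.9961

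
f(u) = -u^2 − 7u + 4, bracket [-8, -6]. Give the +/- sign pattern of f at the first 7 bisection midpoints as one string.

++----+

f(-7) = 4 > 0, so the root lies in [-8, -7]
f(-7.5) = 0.25 > 0, so the root lies in [-8, -7.5]
f(-7.75) = -1.8125 < 0, so the root lies in [-7.75, -7.5]
f(-7.625) = -0.7656 < 0, so the root lies in [-7.625, -7.5]
f(-7.5625) = -0.2539 < 0, so the root lies in [-7.5625, -7.5]
f(-7.53125) = -0.001 < 0, so the root lies in [-7.53125, -7.5]
f(-7.515625) = 0.1248 > 0, so the root lies in [-7.53125, -7.515625]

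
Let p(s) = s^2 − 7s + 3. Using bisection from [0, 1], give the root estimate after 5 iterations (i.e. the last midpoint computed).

s = 0.5 gives p = -0.25, negative; keep [0, 0.5]
s = 0.25 gives p = 1.3125, positive; keep [0.25, 0.5]
s = 0.375 gives p = 0.515625, positive; keep [0.375, 0.5]
s = 0.4375 gives p = 0.1289, positive; keep [0.4375, 0.5]
s = 0.46875 gives p = -0.0615, negative; keep [0.4375, 0.46875]

0.46875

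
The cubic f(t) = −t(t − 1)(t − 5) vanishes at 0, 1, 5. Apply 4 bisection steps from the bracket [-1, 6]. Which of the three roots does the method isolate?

5

m = 2.5, f(m) = 9.375 (+); new bracket [2.5, 6]
m = 4.25, f(m) = 10.359375 (+); new bracket [4.25, 6]
m = 5.125, f(m) = -2.642578 (−); new bracket [4.25, 5.125]
m = 4.6875, f(m) = 5.4016 (+); new bracket [4.6875, 5.125]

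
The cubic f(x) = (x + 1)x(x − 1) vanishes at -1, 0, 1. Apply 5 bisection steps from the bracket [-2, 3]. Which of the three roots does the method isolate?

f(0.5) = -0.375 < 0, so the root lies in [0.5, 3]
f(1.75) = 3.609375 > 0, so the root lies in [0.5, 1.75]
f(1.125) = 0.298828 > 0, so the root lies in [0.5, 1.125]
f(0.8125) = -0.2761 < 0, so the root lies in [0.8125, 1.125]
f(0.96875) = -0.0596 < 0, so the root lies in [0.96875, 1.125]

1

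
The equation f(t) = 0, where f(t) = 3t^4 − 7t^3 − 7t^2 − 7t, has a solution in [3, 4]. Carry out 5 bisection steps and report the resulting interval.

f(3.5) = 39.8125 > 0, so the root lies in [3, 3.5]
f(3.25) = -2.285156 < 0, so the root lies in [3.25, 3.5]
f(3.375) = 16.776123 > 0, so the root lies in [3.25, 3.375]
f(3.3125) = 6.773 > 0, so the root lies in [3.25, 3.3125]
f(3.28125) = 2.1288 > 0, so the root lies in [3.25, 3.28125]

[3.25, 3.28125]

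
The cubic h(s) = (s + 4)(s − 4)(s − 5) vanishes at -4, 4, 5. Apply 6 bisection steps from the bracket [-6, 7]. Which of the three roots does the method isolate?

midpoint 0.5: h = 70.875 > 0 → [-6, 0.5]
midpoint -2.75: h = 65.390625 > 0 → [-6, -2.75]
midpoint -4.375: h = -29.443359 < 0 → [-4.375, -2.75]
midpoint -3.5625: h = 28.3298 > 0 → [-4.375, -3.5625]
midpoint -3.96875: h = 2.2334 > 0 → [-4.375, -3.96875]
midpoint -4.171875: h = -12.8823 < 0 → [-4.171875, -3.96875]

-4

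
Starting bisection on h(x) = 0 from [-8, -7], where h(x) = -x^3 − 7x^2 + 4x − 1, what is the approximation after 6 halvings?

-7.546875

h(-7.5) = -2.875 < 0, so the root lies in [-8, -7.5]
h(-7.75) = 13.046875 > 0, so the root lies in [-7.75, -7.5]
h(-7.625) = 4.837891 > 0, so the root lies in [-7.625, -7.5]
h(-7.5625) = 0.9202 > 0, so the root lies in [-7.5625, -7.5]
h(-7.53125) = -0.9926 < 0, so the root lies in [-7.5625, -7.53125]
h(-7.546875) = -0.0401 < 0, so the root lies in [-7.5625, -7.546875]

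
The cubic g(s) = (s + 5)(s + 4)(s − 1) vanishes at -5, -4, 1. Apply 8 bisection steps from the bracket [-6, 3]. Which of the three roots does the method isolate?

midpoint -1.5: g = -21.875 < 0 → [-1.5, 3]
midpoint 0.75: g = -6.828125 < 0 → [0.75, 3]
midpoint 1.875: g = 35.341797 > 0 → [0.75, 1.875]
midpoint 1.3125: g = 10.4797 > 0 → [0.75, 1.3125]
midpoint 1.03125: g = 0.9483 > 0 → [0.75, 1.03125]
midpoint 0.890625: g = -3.151 < 0 → [0.890625, 1.03125]
midpoint 0.9609375: g = -1.1551 < 0 → [0.9609375, 1.03125]
midpoint 0.99609375: g = -0.117 < 0 → [0.99609375, 1.03125]

1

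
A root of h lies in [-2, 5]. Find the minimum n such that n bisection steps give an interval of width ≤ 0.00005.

18

Width after n steps is 7/2^n. Need 2^n ≥ 7/0.00005 = 140000.
2^17 = 131072 < 140000 ≤ 2^18 = 262144, so n = 18.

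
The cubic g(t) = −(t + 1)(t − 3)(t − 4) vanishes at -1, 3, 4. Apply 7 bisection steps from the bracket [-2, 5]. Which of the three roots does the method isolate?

-1

t = 1.5 gives g = -9.375, negative; keep [-2, 1.5]
t = -0.25 gives g = -10.359375, negative; keep [-2, -0.25]
t = -1.125 gives g = 2.642578, positive; keep [-1.125, -0.25]
t = -0.6875 gives g = -5.4016, negative; keep [-1.125, -0.6875]
t = -0.90625 gives g = -1.7967, negative; keep [-1.125, -0.90625]
t = -1.015625 gives g = 0.3147, positive; keep [-1.015625, -0.90625]
t = -0.9609375 gives g = -0.7676, negative; keep [-1.015625, -0.9609375]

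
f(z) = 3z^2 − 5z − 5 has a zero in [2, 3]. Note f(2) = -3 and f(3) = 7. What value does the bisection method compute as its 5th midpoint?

midpoint 2.5: f = 1.25 > 0 → [2, 2.5]
midpoint 2.25: f = -1.0625 < 0 → [2.25, 2.5]
midpoint 2.375: f = 0.046875 > 0 → [2.25, 2.375]
midpoint 2.3125: f = -0.5195 < 0 → [2.3125, 2.375]
midpoint 2.34375: f = -0.2393 < 0 → [2.34375, 2.375]

2.34375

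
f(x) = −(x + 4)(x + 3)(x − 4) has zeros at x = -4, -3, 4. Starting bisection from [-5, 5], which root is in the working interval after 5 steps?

4

x = 0 gives f = 48, positive; keep [0, 5]
x = 2.5 gives f = 53.625, positive; keep [2.5, 5]
x = 3.75 gives f = 13.078125, positive; keep [3.75, 5]
x = 4.375 gives f = -23.1621, negative; keep [3.75, 4.375]
x = 4.0625 gives f = -3.5588, negative; keep [3.75, 4.0625]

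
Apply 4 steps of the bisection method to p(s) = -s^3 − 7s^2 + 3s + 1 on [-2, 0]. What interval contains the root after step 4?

[-0.25, -0.125]

midpoint -1: p = -8 < 0 → [-1, 0]
midpoint -0.5: p = -2.125 < 0 → [-0.5, 0]
midpoint -0.25: p = -0.171875 < 0 → [-0.25, 0]
midpoint -0.125: p = 0.5176 > 0 → [-0.25, -0.125]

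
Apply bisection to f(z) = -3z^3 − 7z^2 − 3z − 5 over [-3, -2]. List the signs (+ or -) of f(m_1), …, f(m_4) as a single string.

++--

z = -2.5 gives f = 5.625, positive; keep [-2.5, -2]
z = -2.25 gives f = 0.484375, positive; keep [-2.25, -2]
z = -2.125 gives f = -1.447266, negative; keep [-2.25, -2.125]
z = -2.1875 gives f = -0.531, negative; keep [-2.25, -2.1875]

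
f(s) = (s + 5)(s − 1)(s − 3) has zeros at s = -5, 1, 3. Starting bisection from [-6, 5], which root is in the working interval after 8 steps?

-5

s = -0.5 gives f = 23.625, positive; keep [-6, -0.5]
s = -3.25 gives f = 46.484375, positive; keep [-6, -3.25]
s = -4.625 gives f = 16.083984, positive; keep [-6, -4.625]
s = -5.3125 gives f = -16.3977, negative; keep [-5.3125, -4.625]
s = -4.96875 gives f = 1.4864, positive; keep [-5.3125, -4.96875]
s = -5.140625 gives f = -7.0296, negative; keep [-5.140625, -4.96875]
s = -5.0546875 gives f = -2.667, negative; keep [-5.0546875, -4.96875]
s = -5.01171875 gives f = -0.5644, negative; keep [-5.01171875, -4.96875]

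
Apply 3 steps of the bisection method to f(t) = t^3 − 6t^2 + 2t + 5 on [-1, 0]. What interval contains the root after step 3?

[-0.75, -0.625]

midpoint -0.5: f = 2.375 > 0 → [-1, -0.5]
midpoint -0.75: f = -0.296875 < 0 → [-0.75, -0.5]
midpoint -0.625: f = 1.162109 > 0 → [-0.75, -0.625]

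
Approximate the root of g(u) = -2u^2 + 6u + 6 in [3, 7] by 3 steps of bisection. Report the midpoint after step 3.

m = 5, g(m) = -14 (−); new bracket [3, 5]
m = 4, g(m) = -2 (−); new bracket [3, 4]
m = 3.5, g(m) = 2.5 (+); new bracket [3.5, 4]

3.5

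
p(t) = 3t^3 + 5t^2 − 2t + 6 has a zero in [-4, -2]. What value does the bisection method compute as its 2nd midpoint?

midpoint -3: p = -24 < 0 → [-3, -2]
midpoint -2.5: p = -4.625 < 0 → [-2.5, -2]

-2.5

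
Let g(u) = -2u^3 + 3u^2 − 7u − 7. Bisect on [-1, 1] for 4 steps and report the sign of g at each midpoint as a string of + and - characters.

--+-

g(0) = -7 < 0, so the root lies in [-1, 0]
g(-0.5) = -2.5 < 0, so the root lies in [-1, -0.5]
g(-0.75) = 0.78125 > 0, so the root lies in [-0.75, -0.5]
g(-0.625) = -0.9648 < 0, so the root lies in [-0.75, -0.625]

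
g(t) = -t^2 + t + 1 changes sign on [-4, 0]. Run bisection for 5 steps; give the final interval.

t = -2 gives g = -5, negative; keep [-2, 0]
t = -1 gives g = -1, negative; keep [-1, 0]
t = -0.5 gives g = 0.25, positive; keep [-1, -0.5]
t = -0.75 gives g = -0.3125, negative; keep [-0.75, -0.5]
t = -0.625 gives g = -0.0156, negative; keep [-0.625, -0.5]

[-0.625, -0.5]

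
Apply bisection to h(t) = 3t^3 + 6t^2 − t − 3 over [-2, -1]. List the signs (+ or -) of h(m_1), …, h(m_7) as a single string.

m = -1.5, h(m) = 1.875 (+); new bracket [-2, -1.5]
m = -1.75, h(m) = 1.046875 (+); new bracket [-2, -1.75]
m = -1.875, h(m) = 0.193359 (+); new bracket [-2, -1.875]
m = -1.9375, h(m) = -0.3586 (−); new bracket [-1.9375, -1.875]
m = -1.90625, h(m) = -0.0717 (−); new bracket [-1.90625, -1.875]
m = -1.890625, h(m) = 0.0635 (+); new bracket [-1.90625, -1.890625]
m = -1.8984375, h(m) = -0.0034 (−); new bracket [-1.8984375, -1.890625]

+++--+-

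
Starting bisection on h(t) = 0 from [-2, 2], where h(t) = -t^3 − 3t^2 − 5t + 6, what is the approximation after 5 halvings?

0.875

h(0) = 6 > 0, so the root lies in [0, 2]
h(1) = -3 < 0, so the root lies in [0, 1]
h(0.5) = 2.625 > 0, so the root lies in [0.5, 1]
h(0.75) = 0.1406 > 0, so the root lies in [0.75, 1]
h(0.875) = -1.3418 < 0, so the root lies in [0.75, 0.875]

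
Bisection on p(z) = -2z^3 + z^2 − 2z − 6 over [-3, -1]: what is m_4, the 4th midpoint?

midpoint -2: p = 18 > 0 → [-2, -1]
midpoint -1.5: p = 6 > 0 → [-1.5, -1]
midpoint -1.25: p = 1.96875 > 0 → [-1.25, -1]
midpoint -1.125: p = 0.3633 > 0 → [-1.125, -1]

-1.125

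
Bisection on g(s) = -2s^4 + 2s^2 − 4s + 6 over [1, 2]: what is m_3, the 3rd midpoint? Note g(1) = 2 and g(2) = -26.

g(1.5) = -5.625 < 0, so the root lies in [1, 1.5]
g(1.25) = -0.757812 < 0, so the root lies in [1, 1.25]
g(1.125) = 0.827637 > 0, so the root lies in [1.125, 1.25]

1.125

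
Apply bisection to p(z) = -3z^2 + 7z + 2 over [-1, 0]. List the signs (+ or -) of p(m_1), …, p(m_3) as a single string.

-+-

z = -0.5 gives p = -2.25, negative; keep [-0.5, 0]
z = -0.25 gives p = 0.0625, positive; keep [-0.5, -0.25]
z = -0.375 gives p = -1.046875, negative; keep [-0.375, -0.25]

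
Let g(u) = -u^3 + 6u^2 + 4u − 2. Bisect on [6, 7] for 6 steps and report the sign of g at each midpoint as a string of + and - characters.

+--+--

u = 6.5 gives g = 2.875, positive; keep [6.5, 7]
u = 6.75 gives g = -9.171875, negative; keep [6.5, 6.75]
u = 6.625 gives g = -2.931641, negative; keep [6.5, 6.625]
u = 6.5625 gives g = 0.0251, positive; keep [6.5625, 6.625]
u = 6.59375 gives g = -1.4398, negative; keep [6.5625, 6.59375]
u = 6.578125 gives g = -0.704, negative; keep [6.5625, 6.578125]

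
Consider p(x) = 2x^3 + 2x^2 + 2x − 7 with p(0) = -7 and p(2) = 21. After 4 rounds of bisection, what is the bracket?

x = 1 gives p = -1, negative; keep [1, 2]
x = 1.5 gives p = 7.25, positive; keep [1, 1.5]
x = 1.25 gives p = 2.53125, positive; keep [1, 1.25]
x = 1.125 gives p = 0.6289, positive; keep [1, 1.125]

[1, 1.125]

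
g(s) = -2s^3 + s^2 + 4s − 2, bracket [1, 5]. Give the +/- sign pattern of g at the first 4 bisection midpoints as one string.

midpoint 3: g = -35 < 0 → [1, 3]
midpoint 2: g = -6 < 0 → [1, 2]
midpoint 1.5: g = -0.5 < 0 → [1, 1.5]
midpoint 1.25: g = 0.6562 > 0 → [1.25, 1.5]

---+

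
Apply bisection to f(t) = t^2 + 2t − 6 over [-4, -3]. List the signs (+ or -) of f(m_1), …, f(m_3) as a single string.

m = -3.5, f(m) = -0.75 (−); new bracket [-4, -3.5]
m = -3.75, f(m) = 0.5625 (+); new bracket [-3.75, -3.5]
m = -3.625, f(m) = -0.109375 (−); new bracket [-3.75, -3.625]

-+-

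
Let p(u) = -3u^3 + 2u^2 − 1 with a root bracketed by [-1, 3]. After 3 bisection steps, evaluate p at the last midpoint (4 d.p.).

-0.1250

p(1) = -2 < 0, so the root lies in [-1, 1]
p(0) = -1 < 0, so the root lies in [-1, 0]
p(-0.5) = -0.125 < 0, so the root lies in [-1, -0.5]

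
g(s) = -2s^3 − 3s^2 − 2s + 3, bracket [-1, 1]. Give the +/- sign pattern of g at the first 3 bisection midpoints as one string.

++-

g(0) = 3 > 0, so the root lies in [0, 1]
g(0.5) = 1 > 0, so the root lies in [0.5, 1]
g(0.75) = -1.03125 < 0, so the root lies in [0.5, 0.75]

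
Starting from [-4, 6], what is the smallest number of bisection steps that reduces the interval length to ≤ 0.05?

8

Width after n steps is 10/2^n. Need 2^n ≥ 10/0.05 = 200.
2^7 = 128 < 200 ≤ 2^8 = 256, so n = 8.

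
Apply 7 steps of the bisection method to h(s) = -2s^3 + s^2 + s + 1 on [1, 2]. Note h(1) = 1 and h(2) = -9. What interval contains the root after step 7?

midpoint 1.5: h = -2 < 0 → [1, 1.5]
midpoint 1.25: h = -0.09375 < 0 → [1, 1.25]
midpoint 1.125: h = 0.542969 > 0 → [1.125, 1.25]
midpoint 1.1875: h = 0.2485 > 0 → [1.1875, 1.25]
midpoint 1.21875: h = 0.0836 > 0 → [1.21875, 1.25]
midpoint 1.234375: h = -0.0035 < 0 → [1.21875, 1.234375]
midpoint 1.2265625: h = 0.0404 > 0 → [1.2265625, 1.234375]

[1.2265625, 1.234375]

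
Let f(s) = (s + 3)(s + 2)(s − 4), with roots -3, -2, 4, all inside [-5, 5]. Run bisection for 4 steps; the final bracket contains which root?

f(0) = -24 < 0, so the root lies in [0, 5]
f(2.5) = -37.125 < 0, so the root lies in [2.5, 5]
f(3.75) = -9.703125 < 0, so the root lies in [3.75, 5]
f(4.375) = 17.6309 > 0, so the root lies in [3.75, 4.375]

4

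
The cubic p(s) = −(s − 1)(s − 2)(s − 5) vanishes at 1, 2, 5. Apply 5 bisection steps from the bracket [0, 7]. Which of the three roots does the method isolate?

5

s = 3.5 gives p = 5.625, positive; keep [3.5, 7]
s = 5.25 gives p = -3.453125, negative; keep [3.5, 5.25]
s = 4.375 gives p = 5.009766, positive; keep [4.375, 5.25]
s = 4.8125 gives p = 2.0105, positive; keep [4.8125, 5.25]
s = 5.03125 gives p = -0.3819, negative; keep [4.8125, 5.03125]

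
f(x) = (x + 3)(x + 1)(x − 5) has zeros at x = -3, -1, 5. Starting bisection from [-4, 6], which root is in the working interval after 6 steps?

m = 1, f(m) = -32 (−); new bracket [1, 6]
m = 3.5, f(m) = -43.875 (−); new bracket [3.5, 6]
m = 4.75, f(m) = -11.140625 (−); new bracket [4.75, 6]
m = 5.375, f(m) = 20.0215 (+); new bracket [4.75, 5.375]
m = 5.0625, f(m) = 3.0549 (+); new bracket [4.75, 5.0625]
m = 4.90625, f(m) = -4.3778 (−); new bracket [4.90625, 5.0625]

5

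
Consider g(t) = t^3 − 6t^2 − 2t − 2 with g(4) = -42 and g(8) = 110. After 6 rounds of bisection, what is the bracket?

[6.3125, 6.375]

m = 6, g(m) = -14 (−); new bracket [6, 8]
m = 7, g(m) = 33 (+); new bracket [6, 7]
m = 6.5, g(m) = 6.125 (+); new bracket [6, 6.5]
m = 6.25, g(m) = -4.7344 (−); new bracket [6.25, 6.5]
m = 6.375, g(m) = 0.4902 (+); new bracket [6.25, 6.375]
m = 6.3125, g(m) = -2.1726 (−); new bracket [6.3125, 6.375]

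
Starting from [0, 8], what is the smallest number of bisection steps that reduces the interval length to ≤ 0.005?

11

Width after n steps is 8/2^n. Need 2^n ≥ 8/0.005 = 1600.
2^10 = 1024 < 1600 ≤ 2^11 = 2048, so n = 11.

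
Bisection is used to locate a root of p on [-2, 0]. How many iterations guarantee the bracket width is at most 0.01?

8

Width after n steps is 2/2^n. Need 2^n ≥ 2/0.01 = 200.
2^7 = 128 < 200 ≤ 2^8 = 256, so n = 8.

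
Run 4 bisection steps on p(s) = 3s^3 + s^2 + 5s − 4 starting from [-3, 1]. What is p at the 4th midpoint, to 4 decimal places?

1.5781

p(-1) = -11 < 0, so the root lies in [-1, 1]
p(0) = -4 < 0, so the root lies in [0, 1]
p(0.5) = -0.875 < 0, so the root lies in [0.5, 1]
p(0.75) = 1.5781 > 0, so the root lies in [0.5, 0.75]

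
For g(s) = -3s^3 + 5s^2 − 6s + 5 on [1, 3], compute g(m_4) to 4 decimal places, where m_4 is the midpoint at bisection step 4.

0.3066

s = 2 gives g = -11, negative; keep [1, 2]
s = 1.5 gives g = -2.875, negative; keep [1, 1.5]
s = 1.25 gives g = -0.546875, negative; keep [1, 1.25]
s = 1.125 gives g = 0.3066, positive; keep [1.125, 1.25]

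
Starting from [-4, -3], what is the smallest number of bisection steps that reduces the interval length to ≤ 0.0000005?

21

Width after n steps is 1/2^n. Need 2^n ≥ 1/0.0000005 = 2000000.
2^20 = 1048576 < 2000000 ≤ 2^21 = 2097152, so n = 21.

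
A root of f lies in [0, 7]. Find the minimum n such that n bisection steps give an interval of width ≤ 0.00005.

18

Width after n steps is 7/2^n. Need 2^n ≥ 7/0.00005 = 140000.
2^17 = 131072 < 140000 ≤ 2^18 = 262144, so n = 18.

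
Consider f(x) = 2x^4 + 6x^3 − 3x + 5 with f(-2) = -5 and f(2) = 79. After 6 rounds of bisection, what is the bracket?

[-1.5, -1.4375]

midpoint 0: f = 5 > 0 → [-2, 0]
midpoint -1: f = 4 > 0 → [-2, -1]
midpoint -1.5: f = -0.625 < 0 → [-1.5, -1]
midpoint -1.25: f = 1.9141 > 0 → [-1.5, -1.25]
midpoint -1.375: f = 0.6763 > 0 → [-1.5, -1.375]
midpoint -1.4375: f = 0.0298 > 0 → [-1.5, -1.4375]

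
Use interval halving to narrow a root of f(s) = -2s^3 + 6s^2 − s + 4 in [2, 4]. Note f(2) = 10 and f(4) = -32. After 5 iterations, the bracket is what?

[3, 3.0625]

s = 3 gives f = 1, positive; keep [3, 4]
s = 3.5 gives f = -11.75, negative; keep [3, 3.5]
s = 3.25 gives f = -4.53125, negative; keep [3, 3.25]
s = 3.125 gives f = -1.5664, negative; keep [3, 3.125]
s = 3.0625 gives f = -0.2349, negative; keep [3, 3.0625]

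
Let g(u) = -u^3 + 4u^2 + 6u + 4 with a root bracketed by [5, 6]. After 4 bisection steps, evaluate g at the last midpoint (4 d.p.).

-1.1672

g(5.5) = -8.375 < 0, so the root lies in [5, 5.5]
g(5.25) = 1.046875 > 0, so the root lies in [5.25, 5.5]
g(5.375) = -3.474609 < 0, so the root lies in [5.25, 5.375]
g(5.3125) = -1.1672 < 0, so the root lies in [5.25, 5.3125]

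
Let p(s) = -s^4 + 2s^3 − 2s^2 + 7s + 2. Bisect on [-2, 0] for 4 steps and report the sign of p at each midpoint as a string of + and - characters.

midpoint -1: p = -10 < 0 → [-1, 0]
midpoint -0.5: p = -2.3125 < 0 → [-0.5, 0]
midpoint -0.25: p = 0.089844 > 0 → [-0.5, -0.25]
midpoint -0.375: p = -1.0315 < 0 → [-0.375, -0.25]

--+-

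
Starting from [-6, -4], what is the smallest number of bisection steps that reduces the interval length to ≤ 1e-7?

25

Width after n steps is 2/2^n. Need 2^n ≥ 2/1e-7 = 20000000.
2^24 = 16777216 < 20000000 ≤ 2^25 = 33554432, so n = 25.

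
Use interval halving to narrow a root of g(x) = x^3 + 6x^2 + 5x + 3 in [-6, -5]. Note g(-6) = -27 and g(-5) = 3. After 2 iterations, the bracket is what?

g(-5.5) = -9.375 < 0, so the root lies in [-5.5, -5]
g(-5.25) = -2.578125 < 0, so the root lies in [-5.25, -5]

[-5.25, -5]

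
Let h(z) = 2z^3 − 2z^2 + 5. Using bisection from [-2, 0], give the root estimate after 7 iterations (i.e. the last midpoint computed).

-1.078125

midpoint -1: h = 1 > 0 → [-2, -1]
midpoint -1.5: h = -6.25 < 0 → [-1.5, -1]
midpoint -1.25: h = -2.03125 < 0 → [-1.25, -1]
midpoint -1.125: h = -0.3789 < 0 → [-1.125, -1]
midpoint -1.0625: h = 0.3433 > 0 → [-1.125, -1.0625]
midpoint -1.09375: h = -0.0095 < 0 → [-1.09375, -1.0625]
midpoint -1.078125: h = 0.169 > 0 → [-1.09375, -1.078125]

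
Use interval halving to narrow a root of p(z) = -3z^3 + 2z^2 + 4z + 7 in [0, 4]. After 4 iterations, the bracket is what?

z = 2 gives p = -1, negative; keep [0, 2]
z = 1 gives p = 10, positive; keep [1, 2]
z = 1.5 gives p = 7.375, positive; keep [1.5, 2]
z = 1.75 gives p = 4.0469, positive; keep [1.75, 2]

[1.75, 2]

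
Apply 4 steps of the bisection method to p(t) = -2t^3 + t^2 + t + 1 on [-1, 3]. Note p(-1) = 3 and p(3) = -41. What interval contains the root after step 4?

midpoint 1: p = 1 > 0 → [1, 3]
midpoint 2: p = -9 < 0 → [1, 2]
midpoint 1.5: p = -2 < 0 → [1, 1.5]
midpoint 1.25: p = -0.0938 < 0 → [1, 1.25]

[1, 1.25]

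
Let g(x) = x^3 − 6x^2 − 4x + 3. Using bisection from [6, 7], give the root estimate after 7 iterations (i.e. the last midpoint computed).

midpoint 6.5: g = -1.875 < 0 → [6.5, 7]
midpoint 6.75: g = 10.171875 > 0 → [6.5, 6.75]
midpoint 6.625: g = 3.931641 > 0 → [6.5, 6.625]
midpoint 6.5625: g = 0.9749 > 0 → [6.5, 6.5625]
midpoint 6.53125: g = -0.4633 < 0 → [6.53125, 6.5625]
midpoint 6.546875: g = 0.2524 > 0 → [6.53125, 6.546875]
midpoint 6.5390625: g = -0.1063 < 0 → [6.5390625, 6.546875]

6.5390625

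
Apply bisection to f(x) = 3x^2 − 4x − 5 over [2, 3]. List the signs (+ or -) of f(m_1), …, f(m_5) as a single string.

x = 2.5 gives f = 3.75, positive; keep [2, 2.5]
x = 2.25 gives f = 1.1875, positive; keep [2, 2.25]
x = 2.125 gives f = 0.046875, positive; keep [2, 2.125]
x = 2.0625 gives f = -0.4883, negative; keep [2.0625, 2.125]
x = 2.09375 gives f = -0.2236, negative; keep [2.09375, 2.125]

+++--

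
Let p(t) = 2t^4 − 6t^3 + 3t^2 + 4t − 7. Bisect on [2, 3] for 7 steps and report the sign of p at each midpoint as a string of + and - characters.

p(2.5) = 6.125 > 0, so the root lies in [2, 2.5]
p(2.25) = 0.101562 > 0, so the root lies in [2, 2.25]
p(2.125) = -1.745605 < 0, so the root lies in [2.125, 2.25]
p(2.1875) = -0.9043 < 0, so the root lies in [2.1875, 2.25]
p(2.21875) = -0.423 < 0, so the root lies in [2.21875, 2.25]
p(2.234375) = -0.1662 < 0, so the root lies in [2.234375, 2.25]
p(2.2421875) = -0.0337 < 0, so the root lies in [2.2421875, 2.25]

++-----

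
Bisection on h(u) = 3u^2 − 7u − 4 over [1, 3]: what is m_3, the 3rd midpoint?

midpoint 2: h = -6 < 0 → [2, 3]
midpoint 2.5: h = -2.75 < 0 → [2.5, 3]
midpoint 2.75: h = -0.5625 < 0 → [2.75, 3]

2.75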